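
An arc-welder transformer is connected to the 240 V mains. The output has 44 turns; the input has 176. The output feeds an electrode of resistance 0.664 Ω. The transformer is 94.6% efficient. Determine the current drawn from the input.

V_out = 240 × 44/176 = 60.000 V.
I_out = V_out/R = 60.000/0.664 = 90.361 A.
P_out = V_out I_out = 60.000 × 90.361 = 5421.7 W.
P_in = P_out/η = 5421.7/0.946 = 5731.2 W.
I_in = P_in/V_in = 5731.2/240 = 23.9 A.

I_in ≈ 23.9 A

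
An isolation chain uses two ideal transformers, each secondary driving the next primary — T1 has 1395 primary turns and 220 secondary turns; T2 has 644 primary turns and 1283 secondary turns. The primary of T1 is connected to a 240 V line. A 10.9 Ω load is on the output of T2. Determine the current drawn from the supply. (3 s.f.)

Secondary of T1: V = 240.00 × 220/1395 = 37.849 V.
Secondary of T2: V = 37.849 × 1283/644 = 75.405 V.
I_load = 75.405/10.9 = 6.9179 A, so P_out = 75.405 × 6.9179 = 521.64 W.
All ideal ⇒ P_in = P_out, so I_supply = 521.64/240 = 2.17 A.

I_supply ≈ 2.17 A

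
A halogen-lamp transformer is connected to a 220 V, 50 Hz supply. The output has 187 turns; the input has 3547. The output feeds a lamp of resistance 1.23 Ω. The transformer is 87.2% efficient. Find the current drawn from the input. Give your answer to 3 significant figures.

V_out = 220 × 187/3547 = 11.599 V.
I_out = V_out/R = 11.599/1.23 = 9.4297 A.
P_out = V_out I_out = 11.599 × 9.4297 = 109.37 W.
P_in = P_out/η = 109.37/0.872 = 125.43 W.
I_in = P_in/V_in = 125.43/220 = 0.570 A.

I_in ≈ 0.570 A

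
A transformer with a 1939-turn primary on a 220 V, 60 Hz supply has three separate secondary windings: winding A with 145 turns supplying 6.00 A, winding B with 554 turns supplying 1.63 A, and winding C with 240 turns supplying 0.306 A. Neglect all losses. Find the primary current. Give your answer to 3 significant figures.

I_p ≈ 0.952 A

V_A = 220 × 145/1939 = 16.452 V; V_B = 220 × 554/1939 = 62.857 V; V_C = 220 × 240/1939 = 27.231 V.
P_out = V_A I_A + V_B I_B + V_C I_C = 16.452×6.00 + 62.857×1.63 + 27.231×0.306 = 98.711 + 102.46 + 8.3325 = 209.50 W.
Ideal ⇒ P_in = P_out, so I_p = P_out/V_p = 209.50/220 = 0.952 A.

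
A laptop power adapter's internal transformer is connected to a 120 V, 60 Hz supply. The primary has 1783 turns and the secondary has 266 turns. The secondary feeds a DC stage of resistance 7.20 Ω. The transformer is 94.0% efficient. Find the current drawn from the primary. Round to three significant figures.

V_s = 120 × 266/1783 = 17.902 V.
I_s = V_s/R = 17.902/7.20 = 2.4864 A.
P_out = V_s I_s = 17.902 × 2.4864 = 44.513 W.
P_in = P_out/η = 44.513/0.940 = 47.355 W.
I_p = P_in/V_p = 47.355/120 = 0.395 A.

I_p ≈ 0.395 A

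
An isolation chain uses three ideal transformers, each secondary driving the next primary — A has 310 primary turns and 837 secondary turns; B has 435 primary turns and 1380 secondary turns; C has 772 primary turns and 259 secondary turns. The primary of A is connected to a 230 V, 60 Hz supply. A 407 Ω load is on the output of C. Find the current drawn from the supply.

Secondary of A: V = 230.00 × 837/310 = 621.00 V.
Secondary of B: V = 621.00 × 1380/435 = 1970.1 V.
Secondary of C: V = 1970.1 × 259/772 = 660.94 V.
I_load = 660.94/407 = 1.6239 A, so P_out = 660.94 × 1.6239 = 1073.3 W.
All ideal ⇒ P_in = P_out, so I_supply = 1073.3/230 = 4.67 A.

I_supply ≈ 4.67 A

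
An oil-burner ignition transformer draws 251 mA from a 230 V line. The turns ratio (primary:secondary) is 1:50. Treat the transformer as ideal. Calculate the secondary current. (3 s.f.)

I_s/I_p = N_p/N_s, so I_s = 0.251 × 1/50 = 0.00502 A.

I_s ≈ 0.00502 A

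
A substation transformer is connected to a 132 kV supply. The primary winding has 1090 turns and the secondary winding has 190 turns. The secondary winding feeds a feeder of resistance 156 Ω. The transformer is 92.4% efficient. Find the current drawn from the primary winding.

I_p ≈ 27.8 A

V_s = 132000 × 190/1090 = 23009 V.
I_s = V_s/R = 23009/156 = 147.49 A.
P_out = V_s I_s = 23009 × 147.49 = 3.3937×10^6 W.
P_in = P_out/η = 3.3937×10^6/0.924 = 3.6729×10^6 W.
I_p = P_in/V_p = 3.6729×10^6/132000 = 27.8 A.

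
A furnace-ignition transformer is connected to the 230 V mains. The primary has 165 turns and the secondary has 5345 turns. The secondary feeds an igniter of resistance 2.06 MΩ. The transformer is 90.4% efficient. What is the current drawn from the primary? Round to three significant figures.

I_p ≈ 0.130 A

V_s = 230 × 5345/165 = 7450.6 V.
I_s = V_s/R = 7450.6/(2.06×10^6) = 0.0036168 A.
P_out = V_s I_s = 7450.6 × 0.0036168 = 26.947 W.
P_in = P_out/η = 26.947/0.904 = 29.809 W.
I_p = P_in/V_p = 29.809/230 = 0.130 A.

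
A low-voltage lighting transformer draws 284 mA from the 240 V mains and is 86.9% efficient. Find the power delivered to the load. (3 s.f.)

P_in = V_p I_p = 240 × 0.284 = 68.160 W.
P_out = η P_in = 0.869 × 68.160 = 59.2 W.

P_out ≈ 59.2 W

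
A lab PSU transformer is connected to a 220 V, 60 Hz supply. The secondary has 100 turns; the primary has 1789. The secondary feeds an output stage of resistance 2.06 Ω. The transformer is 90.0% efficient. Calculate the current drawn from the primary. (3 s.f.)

I_p ≈ 0.371 A

V_s = 220 × 100/1789 = 12.297 V.
I_s = V_s/R = 12.297/2.06 = 5.9696 A.
P_out = V_s I_s = 12.297 × 5.9696 = 73.410 W.
P_in = P_out/η = 73.410/0.900 = 81.567 W.
I_p = P_in/V_p = 81.567/220 = 0.371 A.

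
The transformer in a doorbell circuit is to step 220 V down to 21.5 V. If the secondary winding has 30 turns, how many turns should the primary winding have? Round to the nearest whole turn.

N_p = 307 turns

N_p/N_s = V_p/V_s, so N_p = 30 × 220/21.5 = 307.0 ≈ 307 turns.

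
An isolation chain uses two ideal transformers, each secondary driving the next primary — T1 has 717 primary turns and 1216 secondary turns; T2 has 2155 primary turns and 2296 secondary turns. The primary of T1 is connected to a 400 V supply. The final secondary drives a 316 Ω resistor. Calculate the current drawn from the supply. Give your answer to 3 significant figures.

After T1: V = 400.00 × 1216/717 = 678.38 V.
After T2: V = 678.38 × 2296/2155 = 722.77 V.
I_load = 722.77/316 = 2.2872 A, so P_out = 722.77 × 2.2872 = 1653.1 W.
All ideal ⇒ P_in = P_out, so I_supply = 1653.1/400 = 4.13 A.

I_supply ≈ 4.13 A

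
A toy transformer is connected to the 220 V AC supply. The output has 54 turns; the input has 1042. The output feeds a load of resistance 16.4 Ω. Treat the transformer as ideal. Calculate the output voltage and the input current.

V_out ≈ 11.4 V, I_in ≈ 0.0360 A

V_out = V_in × N_out/N_in = 220 × 54/1042 = 11.401 V.
I_out = V_out/R = 11.401/16.4 = 0.69519 A.
I_in = I_out × N_out/N_in = 0.69519 × 54/1042 = 0.0360 A.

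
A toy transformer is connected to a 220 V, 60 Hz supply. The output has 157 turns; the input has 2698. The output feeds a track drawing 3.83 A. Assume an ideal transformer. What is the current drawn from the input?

I_in ≈ 0.223 A

For an ideal transformer I_in N_in = I_out N_out, so I_in = 3.83 × 157/2698 = 0.223 A.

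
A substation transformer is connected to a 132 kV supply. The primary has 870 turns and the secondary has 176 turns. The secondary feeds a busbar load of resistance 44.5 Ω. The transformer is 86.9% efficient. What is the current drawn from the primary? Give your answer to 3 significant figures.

V_s = 132000 × 176/870 = 26703 V.
I_s = V_s/R = 26703/44.5 = 600.08 A.
P_out = V_s I_s = 26703 × 600.08 = 1.6024×10^7 W.
P_in = P_out/η = 1.6024×10^7/0.869 = 1.8440×10^7 W.
I_p = P_in/V_p = 1.8440×10^7/132000 = 140 A.

I_p ≈ 140 A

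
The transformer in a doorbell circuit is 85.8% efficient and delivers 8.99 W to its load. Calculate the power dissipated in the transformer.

P_loss ≈ 1.49 W

P_in = P_out/η = 8.99/0.858 = 10.4779 W.
P_loss = P_in − P_out = 10.4779 − 8.99 = 1.49 W.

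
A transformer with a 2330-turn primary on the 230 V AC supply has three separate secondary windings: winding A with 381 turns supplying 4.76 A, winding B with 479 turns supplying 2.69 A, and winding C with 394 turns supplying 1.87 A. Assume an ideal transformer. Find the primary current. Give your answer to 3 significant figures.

I_p ≈ 1.65 A

V_A = 230 × 381/2330 = 37.609 V; V_B = 230 × 479/2330 = 47.283 V; V_C = 230 × 394/2330 = 38.893 V.
P_out = V_A I_A + V_B I_B + V_C I_C = 37.609×4.76 + 47.283×2.69 + 38.893×1.87 = 179.02 + 127.19 + 72.729 = 378.94 W.
Ideal ⇒ P_in = P_out, so I_p = P_out/V_p = 378.94/230 = 1.65 A.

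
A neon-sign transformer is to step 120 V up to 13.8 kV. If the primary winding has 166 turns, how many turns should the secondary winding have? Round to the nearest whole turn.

N_s/N_p = V_s/V_p, so N_s = 166 × 13800/120 = 19090.0 ≈ 19090 turns.

N_s = 19090 turns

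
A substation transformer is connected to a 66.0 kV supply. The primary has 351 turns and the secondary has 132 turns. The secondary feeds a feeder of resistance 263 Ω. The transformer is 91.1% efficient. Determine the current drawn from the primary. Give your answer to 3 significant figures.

I_p ≈ 39.0 A

V_s = 66000 × 132/351 = 24821 V.
I_s = V_s/R = 24821/263 = 94.375 A.
P_out = V_s I_s = 24821 × 94.375 = 2.3424×10^6 W.
P_in = P_out/η = 2.3424×10^6/0.911 = 2.5713×10^6 W.
I_p = P_in/V_p = 2.5713×10^6/66000 = 39.0 A.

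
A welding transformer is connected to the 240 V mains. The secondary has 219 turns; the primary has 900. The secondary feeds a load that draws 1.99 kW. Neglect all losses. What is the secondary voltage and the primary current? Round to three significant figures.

V_s = V_p × N_s/N_p = 240 × 219/900 = 58.400 V.
I_s = P/V_s = 1990/58.400 = 34.075 A.
I_p = I_s × N_s/N_p = 34.075 × 219/900 = 8.29 A.

V_s ≈ 58.4 V, I_p ≈ 8.29 A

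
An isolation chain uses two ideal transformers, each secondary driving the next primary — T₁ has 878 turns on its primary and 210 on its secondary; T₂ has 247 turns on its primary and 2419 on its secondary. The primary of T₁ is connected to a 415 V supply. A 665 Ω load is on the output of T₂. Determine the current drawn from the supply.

After T₁: V = 415.00 × 210/878 = 99.260 V.
After T₂: V = 99.260 × 2419/247 = 972.10 V.
I_load = 972.10/665 = 1.4618 A, so P_out = 972.10 × 1.4618 = 1421.0 W.
All ideal ⇒ P_in = P_out, so I_supply = 1421.0/415 = 3.42 A.

I_supply ≈ 3.42 A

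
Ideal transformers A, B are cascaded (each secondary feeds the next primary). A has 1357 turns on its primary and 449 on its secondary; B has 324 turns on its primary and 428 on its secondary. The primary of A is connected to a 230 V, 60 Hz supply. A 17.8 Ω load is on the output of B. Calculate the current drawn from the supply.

After A: V = 230.00 × 449/1357 = 76.102 V.
After B: V = 76.102 × 428/324 = 100.53 V.
I_load = 100.53/17.8 = 5.6477 A, so P_out = 100.53 × 5.6477 = 567.76 W.
All ideal ⇒ P_in = P_out, so I_supply = 567.76/230 = 2.47 A.

I_supply ≈ 2.47 A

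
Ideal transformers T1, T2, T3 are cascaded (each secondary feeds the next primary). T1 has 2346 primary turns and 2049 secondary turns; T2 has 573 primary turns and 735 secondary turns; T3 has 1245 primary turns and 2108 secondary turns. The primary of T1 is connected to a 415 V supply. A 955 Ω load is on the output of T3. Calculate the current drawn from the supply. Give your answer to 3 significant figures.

I_supply ≈ 1.56 A

After T1: V = 415.00 × 2049/2346 = 362.46 V.
After T2: V = 362.46 × 735/573 = 464.94 V.
After T3: V = 464.94 × 2108/1245 = 787.22 V.
I_load = 787.22/955 = 0.82431 A, so P_out = 787.22 × 0.82431 = 648.92 W.
All ideal ⇒ P_in = P_out, so I_supply = 648.92/415 = 1.56 A.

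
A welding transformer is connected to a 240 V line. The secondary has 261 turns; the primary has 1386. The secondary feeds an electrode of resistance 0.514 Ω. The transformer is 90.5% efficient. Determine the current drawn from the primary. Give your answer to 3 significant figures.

I_p ≈ 18.3 A

V_s = 240 × 261/1386 = 45.195 V.
I_s = V_s/R = 45.195/0.514 = 87.928 A.
P_out = V_s I_s = 45.195 × 87.928 = 3973.9 W.
P_in = P_out/η = 3973.9/0.905 = 4391.0 W.
I_p = P_in/V_p = 4391.0/240 = 18.3 A.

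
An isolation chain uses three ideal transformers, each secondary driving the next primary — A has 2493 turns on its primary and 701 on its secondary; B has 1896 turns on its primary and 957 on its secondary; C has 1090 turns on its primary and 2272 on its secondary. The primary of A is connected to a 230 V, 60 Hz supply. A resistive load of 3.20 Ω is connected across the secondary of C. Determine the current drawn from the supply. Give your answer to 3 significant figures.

I_supply ≈ 6.29 A

After A: V = 230.00 × 701/2493 = 64.673 V.
After B: V = 64.673 × 957/1896 = 32.644 V.
After C: V = 32.644 × 2272/1090 = 68.042 V.
I_load = 68.042/3.20 = 21.263 A, so P_out = 68.042 × 21.263 = 1446.8 W.
All ideal ⇒ P_in = P_out, so I_supply = 1446.8/230 = 6.29 A.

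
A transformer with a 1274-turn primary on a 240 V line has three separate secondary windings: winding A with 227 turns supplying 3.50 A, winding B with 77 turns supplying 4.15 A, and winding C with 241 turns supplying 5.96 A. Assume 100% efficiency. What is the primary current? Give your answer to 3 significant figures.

V_A = 240 × 227/1274 = 42.763 V; V_B = 240 × 77/1274 = 14.505 V; V_C = 240 × 241/1274 = 45.400 V.
P_out = V_A I_A + V_B I_B + V_C I_C = 42.763×3.50 + 14.505×4.15 + 45.400×5.96 = 149.67 + 60.198 + 270.59 = 480.45 W.
Ideal ⇒ P_in = P_out, so I_p = P_out/V_p = 480.45/240 = 2.00 A.

I_p ≈ 2.00 A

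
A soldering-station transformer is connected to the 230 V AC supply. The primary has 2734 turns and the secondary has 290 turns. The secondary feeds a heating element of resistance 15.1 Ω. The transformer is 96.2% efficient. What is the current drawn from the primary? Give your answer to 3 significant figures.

I_p ≈ 0.178 A

V_s = 230 × 290/2734 = 24.396 V.
I_s = V_s/R = 24.396/15.1 = 1.6157 A.
P_out = V_s I_s = 24.396 × 1.6157 = 39.416 W.
P_in = P_out/η = 39.416/0.962 = 40.973 W.
I_p = P_in/V_p = 40.973/230 = 0.178 A.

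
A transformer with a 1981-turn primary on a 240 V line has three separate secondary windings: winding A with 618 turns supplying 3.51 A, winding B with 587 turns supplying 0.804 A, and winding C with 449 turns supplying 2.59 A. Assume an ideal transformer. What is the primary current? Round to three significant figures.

I_p ≈ 1.92 A

V_A = 240 × 618/1981 = 74.871 V; V_B = 240 × 587/1981 = 71.116 V; V_C = 240 × 449/1981 = 54.397 V.
P_out = V_A I_A + V_B I_B + V_C I_C = 74.871×3.51 + 71.116×0.804 + 54.397×2.59 = 262.80 + 57.177 + 140.89 = 460.86 W.
Ideal ⇒ P_in = P_out, so I_p = P_out/V_p = 460.86/240 = 1.92 A.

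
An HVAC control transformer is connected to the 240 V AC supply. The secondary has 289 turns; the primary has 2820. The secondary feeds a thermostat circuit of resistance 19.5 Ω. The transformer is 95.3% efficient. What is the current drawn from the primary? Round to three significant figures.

V_s = 240 × 289/2820 = 24.596 V.
I_s = V_s/R = 24.596/19.5 = 1.2613 A.
P_out = V_s I_s = 24.596 × 1.2613 = 31.023 W.
P_in = P_out/η = 31.023/0.953 = 32.553 W.
I_p = P_in/V_p = 32.553/240 = 0.136 A.

I_p ≈ 0.136 A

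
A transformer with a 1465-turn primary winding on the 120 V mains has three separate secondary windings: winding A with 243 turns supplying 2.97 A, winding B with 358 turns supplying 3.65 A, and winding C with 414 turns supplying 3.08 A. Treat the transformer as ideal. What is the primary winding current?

V_A = 120 × 243/1465 = 19.904 V; V_B = 120 × 358/1465 = 29.324 V; V_C = 120 × 414/1465 = 33.911 V.
P_out = V_A I_A + V_B I_B + V_C I_C = 19.904×2.97 + 29.324×3.65 + 33.911×3.08 = 59.116 + 107.03 + 104.45 = 270.60 W.
Ideal ⇒ P_in = P_out, so I_p = P_out/V_p = 270.60/120 = 2.25 A.

I_p ≈ 2.25 A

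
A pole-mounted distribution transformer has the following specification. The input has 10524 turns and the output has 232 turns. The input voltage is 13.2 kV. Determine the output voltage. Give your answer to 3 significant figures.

V_out/V_in = N_out/N_in, so V_out = 13200 × 232/10524 = 291 V.

V_out ≈ 291 V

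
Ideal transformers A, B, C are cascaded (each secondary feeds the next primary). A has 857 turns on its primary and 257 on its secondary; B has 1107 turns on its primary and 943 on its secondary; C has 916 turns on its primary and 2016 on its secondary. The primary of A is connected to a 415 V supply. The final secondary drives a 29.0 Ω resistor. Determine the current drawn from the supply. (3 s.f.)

I_supply ≈ 4.52 A

After A: V = 415.00 × 257/857 = 124.45 V.
After B: V = 124.45 × 943/1107 = 106.01 V.
After C: V = 106.01 × 2016/916 = 233.32 V.
I_load = 233.32/29.0 = 8.0457 A, so P_out = 233.32 × 8.0457 = 1877.2 W.
All ideal ⇒ P_in = P_out, so I_supply = 1877.2/415 = 4.52 A.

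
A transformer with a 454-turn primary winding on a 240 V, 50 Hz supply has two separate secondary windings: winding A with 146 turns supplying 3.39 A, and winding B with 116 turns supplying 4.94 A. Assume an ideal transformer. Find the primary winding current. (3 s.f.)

V_A = 240 × 146/454 = 77.181 V; V_B = 240 × 116/454 = 61.322 V.
P_out = V_A I_A + V_B I_B = 77.181×3.39 + 61.322×4.94 = 261.64 + 302.93 = 564.57 W.
Ideal ⇒ P_in = P_out, so I_p = P_out/V_p = 564.57/240 = 2.35 A.

I_p ≈ 2.35 A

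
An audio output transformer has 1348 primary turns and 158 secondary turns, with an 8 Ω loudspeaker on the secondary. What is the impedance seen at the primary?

Z_p ≈ 582 Ω

Z_p = (N_p/N_s)² × Z_s = (1348/158)² × 8 = 582 Ω.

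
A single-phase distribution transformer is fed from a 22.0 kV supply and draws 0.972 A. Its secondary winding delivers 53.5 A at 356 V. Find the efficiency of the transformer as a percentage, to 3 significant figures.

P_in = 22000 × 0.972 = 21384.0 W.
P_out = 356 × 53.5 = 19046.0 W.
η = P_out/P_in = 19046.0/21384.0 = 0.891.

η ≈ 89.1%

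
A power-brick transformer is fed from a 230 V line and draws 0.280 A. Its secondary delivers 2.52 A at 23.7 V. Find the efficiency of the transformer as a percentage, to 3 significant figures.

P_in = 230 × 0.280 = 64.4000 W.
P_out = 23.7 × 2.52 = 59.7240 W.
η = P_out/P_in = 59.7240/64.4000 = 0.927.

η ≈ 92.7%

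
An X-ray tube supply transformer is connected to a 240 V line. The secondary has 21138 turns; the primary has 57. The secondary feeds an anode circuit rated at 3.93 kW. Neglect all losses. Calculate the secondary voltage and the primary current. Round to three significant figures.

V_s ≈ 89000 V, I_p ≈ 16.4 A

V_s = V_p × N_s/N_p = 240 × 21138/57 = 89002 V.
I_s = P/V_s = 3930/89002 = 0.044156 A.
I_p = I_s × N_s/N_p = 0.044156 × 21138/57 = 16.4 A.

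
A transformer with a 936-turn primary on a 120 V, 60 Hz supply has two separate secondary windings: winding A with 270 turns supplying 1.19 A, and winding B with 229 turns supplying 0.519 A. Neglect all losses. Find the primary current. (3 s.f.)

V_A = 120 × 270/936 = 34.615 V; V_B = 120 × 229/936 = 29.359 V.
P_out = V_A I_A + V_B I_B = 34.615×1.19 + 29.359×0.519 = 41.192 + 15.237 = 56.430 W.
Ideal ⇒ P_in = P_out, so I_p = P_out/V_p = 56.430/120 = 0.470 A.

I_p ≈ 0.470 A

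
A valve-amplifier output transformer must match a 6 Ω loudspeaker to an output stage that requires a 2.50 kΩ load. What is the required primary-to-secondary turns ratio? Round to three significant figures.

Z_p/Z_s = (N_p/N_s)², so N_p/N_s = √(2500/6) = √417 = 20.4.

N_p/N_s ≈ 20.4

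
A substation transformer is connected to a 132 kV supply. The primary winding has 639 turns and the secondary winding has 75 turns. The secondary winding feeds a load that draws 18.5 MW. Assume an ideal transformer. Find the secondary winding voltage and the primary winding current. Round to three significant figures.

V_s = V_p × N_s/N_p = 132000 × 75/639 = 15493 V.
I_s = P/V_s = 1.85×10^7/15493 = 1194.1 A.
I_p = I_s × N_s/N_p = 1194.1 × 75/639 = 140 A.

V_s ≈ 15500 V, I_p ≈ 140 A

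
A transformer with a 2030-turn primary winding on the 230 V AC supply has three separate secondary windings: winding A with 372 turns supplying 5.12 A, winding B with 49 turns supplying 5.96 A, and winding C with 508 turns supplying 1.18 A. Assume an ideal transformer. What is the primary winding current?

I_p ≈ 1.38 A

V_A = 230 × 372/2030 = 42.148 V; V_B = 230 × 49/2030 = 5.5517 V; V_C = 230 × 508/2030 = 57.557 V.
P_out = V_A I_A + V_B I_B + V_C I_C = 42.148×5.12 + 5.5517×5.96 + 57.557×1.18 = 215.80 + 33.088 + 67.917 = 316.80 W.
Ideal ⇒ P_in = P_out, so I_p = P_out/V_p = 316.80/230 = 1.38 A.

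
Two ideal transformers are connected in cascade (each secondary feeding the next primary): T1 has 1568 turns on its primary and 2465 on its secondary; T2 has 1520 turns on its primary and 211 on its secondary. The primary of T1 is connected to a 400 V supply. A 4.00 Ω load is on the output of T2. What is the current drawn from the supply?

Secondary of T1: V = 400.00 × 2465/1568 = 628.83 V.
Secondary of T2: V = 628.83 × 211/1520 = 87.291 V.
I_load = 87.291/4.00 = 21.823 A, so P_out = 87.291 × 21.823 = 1904.9 W.
All ideal ⇒ P_in = P_out, so I_supply = 1904.9/400 = 4.76 A.

I_supply ≈ 4.76 A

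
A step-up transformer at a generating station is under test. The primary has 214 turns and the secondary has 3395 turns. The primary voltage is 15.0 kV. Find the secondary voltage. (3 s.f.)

V_s ≈ 238000 V

V_s/V_p = N_s/N_p, so V_s = 15000 × 3395/214 = 238000 V.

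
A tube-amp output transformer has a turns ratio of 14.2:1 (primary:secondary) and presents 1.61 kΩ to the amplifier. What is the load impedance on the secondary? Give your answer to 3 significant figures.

Z_s = Z_p/(N_p/N_s)² = 1610/14.2² = 7.98 Ω.

Z_s ≈ 7.98 Ω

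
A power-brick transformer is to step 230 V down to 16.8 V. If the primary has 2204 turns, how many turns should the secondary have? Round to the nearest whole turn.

N_s = 161 turns

N_s/N_p = V_s/V_p, so N_s = 2204 × 16.8/230 = 161.0 ≈ 161 turns.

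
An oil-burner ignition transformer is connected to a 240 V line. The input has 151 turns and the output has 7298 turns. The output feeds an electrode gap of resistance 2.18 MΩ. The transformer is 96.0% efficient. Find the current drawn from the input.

V_out = 240 × 7298/151 = 11599 V.
I_out = V_out/R = 11599/(2.18×10^6) = 0.0053209 A.
P_out = V_out I_out = 11599 × 0.0053209 = 61.719 W.
P_in = P_out/η = 61.719/0.960 = 64.291 W.
I_in = P_in/V_in = 64.291/240 = 0.268 A.

I_in ≈ 0.268 A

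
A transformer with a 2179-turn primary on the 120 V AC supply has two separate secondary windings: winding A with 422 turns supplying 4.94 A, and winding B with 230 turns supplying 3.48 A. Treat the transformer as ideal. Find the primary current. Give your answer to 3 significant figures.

V_A = 120 × 422/2179 = 23.240 V; V_B = 120 × 230/2179 = 12.666 V.
P_out = V_A I_A + V_B I_B = 23.240×4.94 + 12.666×3.48 = 114.81 + 44.079 = 158.88 W.
Ideal ⇒ P_in = P_out, so I_p = P_out/V_p = 158.88/120 = 1.32 A.

I_p ≈ 1.32 A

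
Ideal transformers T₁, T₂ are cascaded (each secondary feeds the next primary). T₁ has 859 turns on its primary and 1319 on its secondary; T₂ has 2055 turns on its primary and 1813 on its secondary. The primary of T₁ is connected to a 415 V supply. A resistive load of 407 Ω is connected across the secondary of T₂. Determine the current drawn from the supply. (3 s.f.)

I_supply ≈ 1.87 A

After T₁: V = 415.00 × 1319/859 = 637.24 V.
After T₂: V = 637.24 × 1813/2055 = 562.19 V.
I_load = 562.19/407 = 1.3813 A, so P_out = 562.19 × 1.3813 = 776.56 W.
All ideal ⇒ P_in = P_out, so I_supply = 776.56/415 = 1.87 A.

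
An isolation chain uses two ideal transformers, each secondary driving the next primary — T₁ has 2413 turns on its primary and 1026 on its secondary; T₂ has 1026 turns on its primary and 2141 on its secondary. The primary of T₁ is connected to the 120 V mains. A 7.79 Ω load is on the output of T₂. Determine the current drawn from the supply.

I_supply ≈ 12.1 A

After T₁: V = 120.00 × 1026/2413 = 51.024 V.
After T₂: V = 51.024 × 2141/1026 = 106.47 V.
I_load = 106.47/7.79 = 13.668 A, so P_out = 106.47 × 13.668 = 1455.3 W.
All ideal ⇒ P_in = P_out, so I_supply = 1455.3/120 = 12.1 A.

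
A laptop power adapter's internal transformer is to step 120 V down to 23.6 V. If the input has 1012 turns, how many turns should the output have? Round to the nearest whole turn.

N_out/N_in = V_out/V_in, so N_out = 1012 × 23.6/120 = 199.0 ≈ 199 turns.

N_out = 199 turns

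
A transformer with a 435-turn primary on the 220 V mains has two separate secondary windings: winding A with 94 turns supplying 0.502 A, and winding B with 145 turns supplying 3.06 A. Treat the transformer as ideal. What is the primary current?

I_p ≈ 1.13 A

V_A = 220 × 94/435 = 47.540 V; V_B = 220 × 145/435 = 73.333 V.
P_out = V_A I_A + V_B I_B = 47.540×0.502 + 73.333×3.06 = 23.865 + 224.40 = 248.27 W.
Ideal ⇒ P_in = P_out, so I_p = P_out/V_p = 248.27/220 = 1.13 A.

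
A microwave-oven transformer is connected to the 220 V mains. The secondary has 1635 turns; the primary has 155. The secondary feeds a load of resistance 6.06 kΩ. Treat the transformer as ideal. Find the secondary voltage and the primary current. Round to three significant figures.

V_s = V_p × N_s/N_p = 220 × 1635/155 = 2320.6 V.
I_s = V_s/R = 2320.6/6060 = 0.38294 A.
I_p = I_s × N_s/N_p = 0.38294 × 1635/155 = 4.04 A.

V_s ≈ 2320 V, I_p ≈ 4.04 A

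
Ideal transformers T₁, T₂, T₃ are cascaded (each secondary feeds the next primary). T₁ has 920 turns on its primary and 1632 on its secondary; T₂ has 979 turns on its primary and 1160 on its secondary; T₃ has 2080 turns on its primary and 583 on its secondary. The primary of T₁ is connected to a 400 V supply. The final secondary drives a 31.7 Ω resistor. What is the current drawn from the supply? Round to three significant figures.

I_supply ≈ 4.38 A

After T₁: V = 400.00 × 1632/920 = 709.57 V.
After T₂: V = 709.57 × 1160/979 = 840.75 V.
After T₃: V = 840.75 × 583/2080 = 235.65 V.
I_load = 235.65/31.7 = 7.4338 A, so P_out = 235.65 × 7.4338 = 1751.8 W.
All ideal ⇒ P_in = P_out, so I_supply = 1751.8/400 = 4.38 A.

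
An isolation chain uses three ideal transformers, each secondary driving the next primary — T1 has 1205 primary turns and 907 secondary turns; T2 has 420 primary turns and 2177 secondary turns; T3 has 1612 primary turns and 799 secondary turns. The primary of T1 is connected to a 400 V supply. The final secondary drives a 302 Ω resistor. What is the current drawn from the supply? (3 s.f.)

After T1: V = 400.00 × 907/1205 = 301.08 V.
After T2: V = 301.08 × 2177/420 = 1560.6 V.
After T3: V = 1560.6 × 799/1612 = 773.52 V.
I_load = 773.52/302 = 2.5613 A, so P_out = 773.52 × 2.5613 = 1981.2 W.
All ideal ⇒ P_in = P_out, so I_supply = 1981.2/400 = 4.95 A.

I_supply ≈ 4.95 A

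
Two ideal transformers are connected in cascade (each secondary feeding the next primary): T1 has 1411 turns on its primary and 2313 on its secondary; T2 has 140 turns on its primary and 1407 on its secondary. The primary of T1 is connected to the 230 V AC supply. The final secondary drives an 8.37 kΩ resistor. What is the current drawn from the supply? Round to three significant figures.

I_supply ≈ 7.46 A

After T1: V = 230.00 × 2313/1411 = 377.03 V.
After T2: V = 377.03 × 1407/140 = 3789.2 V.
I_load = 3789.2/8370 = 0.45271 A, so P_out = 3789.2 × 0.45271 = 1715.4 W.
All ideal ⇒ P_in = P_out, so I_supply = 1715.4/230 = 7.46 A.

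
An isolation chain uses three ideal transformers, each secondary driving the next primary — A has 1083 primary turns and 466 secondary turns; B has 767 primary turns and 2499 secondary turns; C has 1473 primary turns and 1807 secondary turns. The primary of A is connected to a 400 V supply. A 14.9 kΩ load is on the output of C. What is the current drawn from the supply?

I_supply ≈ 0.0794 A

After A: V = 400.00 × 466/1083 = 172.11 V.
After B: V = 172.11 × 2499/767 = 560.77 V.
After C: V = 560.77 × 1807/1473 = 687.93 V.
I_load = 687.93/14900 = 0.046170 A, so P_out = 687.93 × 0.046170 = 31.762 W.
All ideal ⇒ P_in = P_out, so I_supply = 31.762/400 = 0.0794 A.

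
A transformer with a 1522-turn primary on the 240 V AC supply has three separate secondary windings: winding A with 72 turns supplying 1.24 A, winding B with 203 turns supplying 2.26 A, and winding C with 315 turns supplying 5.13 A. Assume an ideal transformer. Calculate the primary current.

I_p ≈ 1.42 A

V_A = 240 × 72/1522 = 11.353 V; V_B = 240 × 203/1522 = 32.011 V; V_C = 240 × 315/1522 = 49.671 V.
P_out = V_A I_A + V_B I_B + V_C I_C = 11.353×1.24 + 32.011×2.26 + 49.671×5.13 = 14.078 + 72.344 + 254.81 = 341.24 W.
Ideal ⇒ P_in = P_out, so I_p = P_out/V_p = 341.24/240 = 1.42 A.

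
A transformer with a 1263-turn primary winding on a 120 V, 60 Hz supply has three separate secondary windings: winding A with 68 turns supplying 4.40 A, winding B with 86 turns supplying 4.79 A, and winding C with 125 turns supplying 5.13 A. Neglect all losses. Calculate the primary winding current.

I_p ≈ 1.07 A

V_A = 120 × 68/1263 = 6.4608 V; V_B = 120 × 86/1263 = 8.1710 V; V_C = 120 × 125/1263 = 11.876 V.
P_out = V_A I_A + V_B I_B + V_C I_C = 6.4608×4.40 + 8.1710×4.79 + 11.876×5.13 = 28.428 + 39.139 + 60.926 = 128.49 W.
Ideal ⇒ P_in = P_out, so I_p = P_out/V_p = 128.49/120 = 1.07 A.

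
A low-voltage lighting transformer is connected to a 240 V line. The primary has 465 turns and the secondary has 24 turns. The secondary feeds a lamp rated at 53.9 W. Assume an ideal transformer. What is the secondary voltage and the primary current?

V_s = V_p × N_s/N_p = 240 × 24/465 = 12.387 V.
I_s = P/V_s = 53.9/12.387 = 4.3513 A.
I_p = I_s × N_s/N_p = 4.3513 × 24/465 = 0.225 A.

V_s ≈ 12.4 V, I_p ≈ 0.225 A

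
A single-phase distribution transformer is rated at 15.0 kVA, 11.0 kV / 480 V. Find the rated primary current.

I_p ≈ 1.36 A

I_p = S/V_p = 15000/11000 = 1.36 A.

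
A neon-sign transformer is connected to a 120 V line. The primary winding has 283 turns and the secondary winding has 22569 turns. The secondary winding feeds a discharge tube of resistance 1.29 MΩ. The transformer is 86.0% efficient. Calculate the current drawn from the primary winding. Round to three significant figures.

V_s = 120 × 22569/283 = 9569.9 V.
I_s = V_s/R = 9569.9/(1.29×10^6) = 0.0074185 A.
P_out = V_s I_s = 9569.9 × 0.0074185 = 70.994 W.
P_in = P_out/η = 70.994/0.860 = 82.552 W.
I_p = P_in/V_p = 82.552/120 = 0.688 A.

I_p ≈ 0.688 A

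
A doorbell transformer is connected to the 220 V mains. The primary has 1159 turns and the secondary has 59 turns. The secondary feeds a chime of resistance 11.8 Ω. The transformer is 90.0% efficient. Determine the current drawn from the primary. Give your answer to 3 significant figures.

I_p ≈ 0.0537 A

V_s = 220 × 59/1159 = 11.199 V.
I_s = V_s/R = 11.199/11.8 = 0.94909 A.
P_out = V_s I_s = 11.199 × 0.94909 = 10.629 W.
P_in = P_out/η = 10.629/0.900 = 11.810 W.
I_p = P_in/V_p = 11.810/220 = 0.0537 A.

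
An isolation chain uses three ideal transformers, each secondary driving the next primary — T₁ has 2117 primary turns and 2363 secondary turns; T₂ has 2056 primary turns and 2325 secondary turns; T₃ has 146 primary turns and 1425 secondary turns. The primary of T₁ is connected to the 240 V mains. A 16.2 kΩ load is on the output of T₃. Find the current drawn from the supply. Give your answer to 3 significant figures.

Secondary of T₁: V = 240.00 × 2363/2117 = 267.89 V.
Secondary of T₂: V = 267.89 × 2325/2056 = 302.94 V.
Secondary of T₃: V = 302.94 × 1425/146 = 2956.8 V.
I_load = 2956.8/16200 = 0.18252 A, so P_out = 2956.8 × 0.18252 = 539.66 W.
All ideal ⇒ P_in = P_out, so I_supply = 539.66/240 = 2.25 A.

I_supply ≈ 2.25 A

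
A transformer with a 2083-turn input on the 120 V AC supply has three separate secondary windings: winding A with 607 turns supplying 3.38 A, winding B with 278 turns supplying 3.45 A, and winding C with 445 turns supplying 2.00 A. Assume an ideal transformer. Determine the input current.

I_in ≈ 1.87 A

V_A = 120 × 607/2083 = 34.969 V; V_B = 120 × 278/2083 = 16.015 V; V_C = 120 × 445/2083 = 25.636 V.
P_out = V_A I_A + V_B I_B + V_C I_C = 34.969×3.38 + 16.015×3.45 + 25.636×2.00 = 118.19 + 55.253 + 51.272 = 224.72 W.
Ideal ⇒ P_in = P_out, so I_in = P_out/V_in = 224.72/120 = 1.87 A.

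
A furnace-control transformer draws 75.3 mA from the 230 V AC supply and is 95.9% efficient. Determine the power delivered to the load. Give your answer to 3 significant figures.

P_out ≈ 16.6 W

P_in = V_p I_p = 230 × 0.0753 = 17.319 W.
P_out = η P_in = 0.959 × 17.319 = 16.6 W.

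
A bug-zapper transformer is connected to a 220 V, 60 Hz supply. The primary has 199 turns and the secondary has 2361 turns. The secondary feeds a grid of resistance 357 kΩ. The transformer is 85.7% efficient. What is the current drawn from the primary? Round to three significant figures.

I_p ≈ 0.101 A

V_s = 220 × 2361/199 = 2610.2 V.
I_s = V_s/R = 2610.2/357000 = 0.0073113 A.
P_out = V_s I_s = 2610.2 × 0.0073113 = 19.084 W.
P_in = P_out/η = 19.084/0.857 = 22.268 W.
I_p = P_in/V_p = 22.268/220 = 0.101 A.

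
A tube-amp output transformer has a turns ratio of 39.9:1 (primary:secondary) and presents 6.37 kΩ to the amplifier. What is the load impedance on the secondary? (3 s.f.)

Z_s = Z_p/(N_p/N_s)² = 6370/39.9² = 4.00 Ω.

Z_s ≈ 4.00 Ω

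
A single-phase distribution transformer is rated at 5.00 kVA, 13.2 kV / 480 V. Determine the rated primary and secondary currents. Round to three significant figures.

I_p = S/V_p = 5000/13200 = 0.379 A.
I_s = S/V_s = 5000/480 = 10.4 A.

I_p ≈ 0.379 A, I_s ≈ 10.4 A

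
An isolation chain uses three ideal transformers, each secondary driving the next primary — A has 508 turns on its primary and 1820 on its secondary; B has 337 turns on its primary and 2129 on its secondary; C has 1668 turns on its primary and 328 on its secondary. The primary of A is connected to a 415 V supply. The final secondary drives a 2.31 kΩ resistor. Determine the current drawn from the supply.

I_supply ≈ 3.56 A

Secondary of A: V = 415.00 × 1820/508 = 1486.8 V.
Secondary of B: V = 1486.8 × 2129/337 = 9392.9 V.
Secondary of C: V = 9392.9 × 328/1668 = 1847.1 V.
I_load = 1847.1/2310 = 0.79959 A, so P_out = 1847.1 × 0.79959 = 1476.9 W.
All ideal ⇒ P_in = P_out, so I_supply = 1476.9/415 = 3.56 A.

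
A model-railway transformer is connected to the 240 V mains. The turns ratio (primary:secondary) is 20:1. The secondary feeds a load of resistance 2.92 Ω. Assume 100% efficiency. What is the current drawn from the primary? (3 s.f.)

I_p ≈ 0.205 A

V_s = V_p × N_s/N_p = 240 × 1/20 = 12.000 V.
I_s = V_s/R = 12.000/2.92 = 4.1096 A.
For an ideal transformer I_p N_p = I_s N_s, so I_p = 4.1096 × 1/20 = 0.205 A.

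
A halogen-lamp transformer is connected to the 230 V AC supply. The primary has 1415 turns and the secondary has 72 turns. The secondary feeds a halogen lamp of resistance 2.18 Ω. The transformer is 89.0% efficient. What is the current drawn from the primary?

I_p ≈ 0.307 A

V_s = 230 × 72/1415 = 11.703 V.
I_s = V_s/R = 11.703/2.18 = 5.3684 A.
P_out = V_s I_s = 11.703 × 5.3684 = 62.828 W.
P_in = P_out/η = 62.828/0.890 = 70.593 W.
I_p = P_in/V_p = 70.593/230 = 0.307 A.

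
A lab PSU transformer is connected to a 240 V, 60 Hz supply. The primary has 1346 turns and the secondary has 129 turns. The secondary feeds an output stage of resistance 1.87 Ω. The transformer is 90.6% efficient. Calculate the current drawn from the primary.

I_p ≈ 1.30 A

V_s = 240 × 129/1346 = 23.001 V.
I_s = V_s/R = 23.001/1.87 = 12.300 A.
P_out = V_s I_s = 23.001 × 12.300 = 282.92 W.
P_in = P_out/η = 282.92/0.906 = 312.28 W.
I_p = P_in/V_p = 312.28/240 = 1.30 A.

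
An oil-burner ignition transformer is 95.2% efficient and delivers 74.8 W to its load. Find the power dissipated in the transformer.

P_loss ≈ 3.77 W

P_in = P_out/η = 74.8/0.952 = 78.5714 W.
P_loss = P_in − P_out = 78.5714 − 74.8 = 3.77 W.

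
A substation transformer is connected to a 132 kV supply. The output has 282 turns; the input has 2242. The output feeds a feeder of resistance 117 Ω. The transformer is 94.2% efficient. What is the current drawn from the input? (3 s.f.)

V_out = 132000 × 282/2242 = 16603 V.
I_out = V_out/R = 16603/117 = 141.91 A.
P_out = V_out I_out = 16603 × 141.91 = 2.3561×10^6 W.
P_in = P_out/η = 2.3561×10^6/0.942 = 2.5011×10^6 W.
I_in = P_in/V_in = 2.5011×10^6/132000 = 18.9 A.

I_in ≈ 18.9 A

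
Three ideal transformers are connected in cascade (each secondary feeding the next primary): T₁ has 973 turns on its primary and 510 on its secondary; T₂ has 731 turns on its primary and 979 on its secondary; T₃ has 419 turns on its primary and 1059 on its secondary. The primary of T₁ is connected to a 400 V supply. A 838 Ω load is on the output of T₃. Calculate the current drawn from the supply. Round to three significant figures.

I_supply ≈ 1.50 A

After T₁: V = 400.00 × 510/973 = 209.66 V.
After T₂: V = 209.66 × 979/731 = 280.79 V.
After T₃: V = 280.79 × 1059/419 = 709.68 V.
I_load = 709.68/838 = 0.84688 A, so P_out = 709.68 × 0.84688 = 601.01 W.
All ideal ⇒ P_in = P_out, so I_supply = 601.01/400 = 1.50 A.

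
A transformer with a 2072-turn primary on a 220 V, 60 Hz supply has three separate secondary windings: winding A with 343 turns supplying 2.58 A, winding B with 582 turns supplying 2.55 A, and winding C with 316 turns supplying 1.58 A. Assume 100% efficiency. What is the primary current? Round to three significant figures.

I_p ≈ 1.38 A

V_A = 220 × 343/2072 = 36.419 V; V_B = 220 × 582/2072 = 61.795 V; V_C = 220 × 316/2072 = 33.552 V.
P_out = V_A I_A + V_B I_B + V_C I_C = 36.419×2.58 + 61.795×2.55 + 33.552×1.58 = 93.961 + 157.58 + 53.012 = 304.55 W.
Ideal ⇒ P_in = P_out, so I_p = P_out/V_p = 304.55/220 = 1.38 A.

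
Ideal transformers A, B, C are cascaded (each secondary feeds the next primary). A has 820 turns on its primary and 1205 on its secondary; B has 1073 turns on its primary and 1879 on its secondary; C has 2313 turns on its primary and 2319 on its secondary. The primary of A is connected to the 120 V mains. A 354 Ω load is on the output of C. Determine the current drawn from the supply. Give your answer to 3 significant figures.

After A: V = 120.00 × 1205/820 = 176.34 V.
After B: V = 176.34 × 1879/1073 = 308.80 V.
After C: V = 308.80 × 2319/2313 = 309.60 V.
I_load = 309.60/354 = 0.87459 A, so P_out = 309.60 × 0.87459 = 270.78 W.
All ideal ⇒ P_in = P_out, so I_supply = 270.78/120 = 2.26 A.

I_supply ≈ 2.26 A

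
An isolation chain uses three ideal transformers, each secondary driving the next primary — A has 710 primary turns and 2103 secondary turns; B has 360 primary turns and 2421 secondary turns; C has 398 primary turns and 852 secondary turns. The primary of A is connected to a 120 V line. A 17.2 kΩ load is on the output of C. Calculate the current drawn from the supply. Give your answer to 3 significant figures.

After A: V = 120.00 × 2103/710 = 355.44 V.
After B: V = 355.44 × 2421/360 = 2390.3 V.
After C: V = 2390.3 × 852/398 = 5116.9 V.
I_load = 5116.9/17200 = 0.29750 A, so P_out = 5116.9 × 0.29750 = 1522.3 W.
All ideal ⇒ P_in = P_out, so I_supply = 1522.3/120 = 12.7 A.

I_supply ≈ 12.7 A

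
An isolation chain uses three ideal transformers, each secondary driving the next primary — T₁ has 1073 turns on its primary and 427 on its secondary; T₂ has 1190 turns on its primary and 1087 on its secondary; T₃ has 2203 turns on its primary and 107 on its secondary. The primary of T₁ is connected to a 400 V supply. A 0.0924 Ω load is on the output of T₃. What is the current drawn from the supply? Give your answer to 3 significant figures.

After T₁: V = 400.00 × 427/1073 = 159.18 V.
After T₂: V = 159.18 × 1087/1190 = 145.40 V.
After T₃: V = 145.40 × 107/2203 = 7.0622 V.
I_load = 7.0622/0.0924 = 76.431 A, so P_out = 7.0622 × 76.431 = 539.77 W.
All ideal ⇒ P_in = P_out, so I_supply = 539.77/400 = 1.35 A.

I_supply ≈ 1.35 A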